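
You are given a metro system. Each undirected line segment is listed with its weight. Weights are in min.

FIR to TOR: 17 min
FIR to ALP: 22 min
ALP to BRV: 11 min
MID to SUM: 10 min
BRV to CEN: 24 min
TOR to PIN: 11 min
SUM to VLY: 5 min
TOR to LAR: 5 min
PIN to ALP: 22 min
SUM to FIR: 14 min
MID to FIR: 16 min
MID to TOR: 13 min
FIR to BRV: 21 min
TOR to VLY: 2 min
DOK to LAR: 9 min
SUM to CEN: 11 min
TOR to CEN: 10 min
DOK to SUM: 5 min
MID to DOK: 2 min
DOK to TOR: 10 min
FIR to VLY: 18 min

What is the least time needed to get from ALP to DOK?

40 min

Candidate routes:
ALP - PIN - TOR - VLY - SUM - DOK: 22+11+2+5+5 = 45
ALP - PIN - TOR - DOK: 22+11+10 = 43
ALP - FIR - MID - DOK: 22+16+2 = 40
ALP - FIR - SUM - DOK: 22+14+5 = 41
Cheapest is ALP - FIR - MID - DOK at 40 min.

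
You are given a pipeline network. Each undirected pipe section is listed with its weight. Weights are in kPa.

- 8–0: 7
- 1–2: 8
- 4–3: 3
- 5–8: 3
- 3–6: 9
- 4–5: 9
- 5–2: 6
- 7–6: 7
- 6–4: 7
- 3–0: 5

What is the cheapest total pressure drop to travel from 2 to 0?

Compare a few routes:
2 - 5 - 4 - 6 - 3 - 0: 6+9+7+9+5 = 36
2 - 5 - 4 - 3 - 0: 6+9+3+5 = 23
2 - 5 - 8 - 0: 6+3+7 = 16
Cheapest is 2 - 5 - 8 - 0 at 16 kPa.

16 kPa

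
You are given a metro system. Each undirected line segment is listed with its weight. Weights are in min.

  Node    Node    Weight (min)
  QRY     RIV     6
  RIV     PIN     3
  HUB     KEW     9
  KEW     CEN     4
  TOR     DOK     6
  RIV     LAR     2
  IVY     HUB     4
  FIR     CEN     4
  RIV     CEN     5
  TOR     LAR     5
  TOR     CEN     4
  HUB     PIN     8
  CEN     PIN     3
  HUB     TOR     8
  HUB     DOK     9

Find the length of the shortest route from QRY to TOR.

13 min

Enumerating some paths:
QRY - RIV - CEN - TOR: 6+5+4 = 15
QRY - RIV - LAR - TOR: 6+2+5 = 13
QRY - RIV - PIN - HUB - TOR: 6+3+8+8 = 25
QRY - RIV - PIN - CEN - TOR: 6+3+3+4 = 16
The minimum is 13 min via QRY - RIV - LAR - TOR.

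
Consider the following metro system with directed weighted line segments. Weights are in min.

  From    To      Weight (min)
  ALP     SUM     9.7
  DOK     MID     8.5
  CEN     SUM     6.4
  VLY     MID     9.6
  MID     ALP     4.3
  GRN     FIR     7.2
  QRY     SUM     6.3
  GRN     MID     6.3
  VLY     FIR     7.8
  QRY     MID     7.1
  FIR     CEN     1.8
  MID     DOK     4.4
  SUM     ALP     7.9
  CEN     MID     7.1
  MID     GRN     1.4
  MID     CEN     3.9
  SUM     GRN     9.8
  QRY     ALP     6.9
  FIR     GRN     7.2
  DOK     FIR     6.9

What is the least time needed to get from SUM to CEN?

Running Dijkstra from SUM:
SUM: 0
ALP: 7.9  (via SUM)
GRN: 9.8  (via SUM)
MID: 16.1  (via GRN)
FIR: 17  (via GRN)
CEN: 18.8  (via FIR)
Shortest route: SUM → GRN → FIR → CEN = 18.8 min.

18.8 min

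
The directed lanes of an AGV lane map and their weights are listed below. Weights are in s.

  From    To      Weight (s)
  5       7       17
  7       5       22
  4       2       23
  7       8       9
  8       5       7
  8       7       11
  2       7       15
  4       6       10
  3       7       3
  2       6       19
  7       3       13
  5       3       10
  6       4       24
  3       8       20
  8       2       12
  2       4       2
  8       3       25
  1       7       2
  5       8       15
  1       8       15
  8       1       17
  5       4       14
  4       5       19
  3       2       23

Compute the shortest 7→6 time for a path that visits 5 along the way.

40 s

Best 7 to 5: 7–8–5 costing 16
Shortest 5→6: 5–4–6 = 24
Total via 5: 16 + 24 = 40 s.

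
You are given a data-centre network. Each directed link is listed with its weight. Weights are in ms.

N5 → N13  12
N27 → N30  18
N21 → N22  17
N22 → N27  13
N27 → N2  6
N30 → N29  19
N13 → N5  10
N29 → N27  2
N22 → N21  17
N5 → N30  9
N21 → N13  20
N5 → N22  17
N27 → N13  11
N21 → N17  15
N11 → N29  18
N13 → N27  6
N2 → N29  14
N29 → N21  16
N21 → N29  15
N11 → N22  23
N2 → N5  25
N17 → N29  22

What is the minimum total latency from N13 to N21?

42 ms

Running Dijkstra from N13:
N13: 0
N27: 6  (via N13)
N5: 10  (via N13)
N2: 12  (via N27)
N30: 19  (via N5)
N29: 26  (via N2)
N22: 27  (via N5)
N21: 42  (via N29)
Shortest route: N13–N27–N2–N29–N21 = 42 ms.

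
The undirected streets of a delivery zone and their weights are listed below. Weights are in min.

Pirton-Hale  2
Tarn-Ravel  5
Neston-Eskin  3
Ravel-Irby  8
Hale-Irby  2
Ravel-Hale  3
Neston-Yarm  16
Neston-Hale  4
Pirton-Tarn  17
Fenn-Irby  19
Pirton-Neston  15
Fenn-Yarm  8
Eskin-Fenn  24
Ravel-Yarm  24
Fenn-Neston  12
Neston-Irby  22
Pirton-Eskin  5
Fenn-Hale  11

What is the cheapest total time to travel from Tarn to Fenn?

19 min

Settle nodes by increasing distance from Tarn:
Tarn: 0
Ravel: 5  (via Tarn)
Hale: 8  (via Ravel)
Pirton: 10  (via Hale)
Irby: 10  (via Hale)
Neston: 12  (via Hale)
Eskin: 15  (via Pirton)
Fenn: 19  (via Hale)
Shortest route: Tarn–Ravel–Hale–Fenn = 19 min.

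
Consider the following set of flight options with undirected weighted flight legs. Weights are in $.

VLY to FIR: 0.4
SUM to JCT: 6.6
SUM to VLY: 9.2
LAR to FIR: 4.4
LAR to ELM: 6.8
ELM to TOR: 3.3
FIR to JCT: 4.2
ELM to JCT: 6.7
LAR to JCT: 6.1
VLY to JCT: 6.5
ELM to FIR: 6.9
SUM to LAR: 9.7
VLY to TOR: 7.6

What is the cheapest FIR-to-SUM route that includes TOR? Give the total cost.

$24.6

Best FIR to TOR: FIR–VLY–TOR costing 8
Best TOR to SUM: TOR–ELM–JCT–SUM costing 16.6
Total via TOR: 8 + 16.6 = $24.6.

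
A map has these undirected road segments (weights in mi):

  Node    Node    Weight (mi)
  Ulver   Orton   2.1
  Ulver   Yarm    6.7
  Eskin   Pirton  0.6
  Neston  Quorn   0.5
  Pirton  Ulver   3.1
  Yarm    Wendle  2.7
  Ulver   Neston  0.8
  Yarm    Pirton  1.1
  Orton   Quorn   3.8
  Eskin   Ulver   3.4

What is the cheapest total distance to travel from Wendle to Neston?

Running Dijkstra from Wendle:
Wendle: 0
Yarm: 2.7  (via Wendle)
Pirton: 3.8  (via Yarm)
Eskin: 4.4  (via Pirton)
Ulver: 6.9  (via Pirton)
Neston: 7.7  (via Ulver)
Shortest route: Wendle → Yarm → Pirton → Ulver → Neston = 7.7 mi.

7.7 mi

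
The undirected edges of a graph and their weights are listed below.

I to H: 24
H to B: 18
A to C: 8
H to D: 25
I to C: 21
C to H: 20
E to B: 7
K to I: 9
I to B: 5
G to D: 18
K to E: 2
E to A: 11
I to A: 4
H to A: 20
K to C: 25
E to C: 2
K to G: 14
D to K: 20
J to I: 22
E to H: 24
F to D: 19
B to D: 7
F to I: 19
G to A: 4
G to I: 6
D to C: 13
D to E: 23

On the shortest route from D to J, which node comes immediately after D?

Compare a few routes:
D–B–E–K–I–J: 7+7+2+9+22 = 47
D–C–A–I–J: 13+8+4+22 = 47
D–B–I–J: 7+5+22 = 34
D–G–I–J: 18+6+22 = 46
Cheapest is D–B–I–J at 34.
So from D the first move is to B.

B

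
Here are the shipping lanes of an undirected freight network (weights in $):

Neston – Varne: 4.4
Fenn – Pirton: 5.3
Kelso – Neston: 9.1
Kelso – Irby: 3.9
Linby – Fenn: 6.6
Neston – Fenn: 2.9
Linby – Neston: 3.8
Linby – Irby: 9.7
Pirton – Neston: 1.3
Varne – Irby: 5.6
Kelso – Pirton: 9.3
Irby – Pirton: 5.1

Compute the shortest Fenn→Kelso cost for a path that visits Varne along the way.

Best Fenn to Varne: Fenn–Neston–Varne costing 7.3
Best Varne to Kelso: Varne–Irby–Kelso costing 9.5
Total via Varne: 7.3 + 9.5 = $16.8.

$16.8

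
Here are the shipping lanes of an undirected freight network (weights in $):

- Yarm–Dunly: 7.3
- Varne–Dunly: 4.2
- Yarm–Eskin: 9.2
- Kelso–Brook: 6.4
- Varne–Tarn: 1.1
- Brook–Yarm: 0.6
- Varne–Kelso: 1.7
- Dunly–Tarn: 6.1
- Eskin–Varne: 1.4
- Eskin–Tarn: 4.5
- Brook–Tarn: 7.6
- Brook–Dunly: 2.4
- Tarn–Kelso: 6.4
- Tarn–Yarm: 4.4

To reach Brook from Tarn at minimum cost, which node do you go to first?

Enumerating some paths:
Tarn - Brook: 7.6 = 7.6
Tarn - Yarm - Brook: 4.4+0.6 = 5
Cheapest is Tarn - Yarm - Brook at $5.
So from Tarn the first move is to Yarm.

Yarm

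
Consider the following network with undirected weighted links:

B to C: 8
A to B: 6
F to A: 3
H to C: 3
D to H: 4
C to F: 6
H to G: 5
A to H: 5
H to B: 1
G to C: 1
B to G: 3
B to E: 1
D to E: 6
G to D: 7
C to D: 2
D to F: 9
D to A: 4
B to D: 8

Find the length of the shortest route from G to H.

4

Shortest distances from G:
G: 0
C: 1  (via G)
B: 3  (via G)
D: 3  (via C)
E: 4  (via B)
H: 4  (via C)
Shortest route: G → C → H = 4.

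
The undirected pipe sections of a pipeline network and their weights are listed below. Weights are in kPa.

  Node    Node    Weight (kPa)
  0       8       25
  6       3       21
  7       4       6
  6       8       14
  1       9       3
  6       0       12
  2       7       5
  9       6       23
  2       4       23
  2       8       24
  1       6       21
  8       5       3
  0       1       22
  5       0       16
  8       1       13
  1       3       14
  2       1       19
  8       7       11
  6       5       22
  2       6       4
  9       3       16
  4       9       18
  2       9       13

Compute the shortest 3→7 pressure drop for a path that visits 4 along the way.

40 kPa

Best 3 to 4: 3–9–4 costing 34
Best 4 to 7: 4–7 costing 6
Total via 4: 34 + 6 = 40 kPa.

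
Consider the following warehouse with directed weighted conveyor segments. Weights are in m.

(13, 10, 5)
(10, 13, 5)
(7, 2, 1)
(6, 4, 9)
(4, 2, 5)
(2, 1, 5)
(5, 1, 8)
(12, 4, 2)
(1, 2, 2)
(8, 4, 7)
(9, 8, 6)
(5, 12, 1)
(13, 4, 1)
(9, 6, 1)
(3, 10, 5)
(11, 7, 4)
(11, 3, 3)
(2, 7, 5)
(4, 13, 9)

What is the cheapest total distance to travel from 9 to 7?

20 m

Compare a few routes:
9 → 8 → 4 → 2 → 7: 6+7+5+5 = 23
9 → 6 → 4 → 2 → 7: 1+9+5+5 = 20
Cheapest is 9 → 6 → 4 → 2 → 7 at 20 m.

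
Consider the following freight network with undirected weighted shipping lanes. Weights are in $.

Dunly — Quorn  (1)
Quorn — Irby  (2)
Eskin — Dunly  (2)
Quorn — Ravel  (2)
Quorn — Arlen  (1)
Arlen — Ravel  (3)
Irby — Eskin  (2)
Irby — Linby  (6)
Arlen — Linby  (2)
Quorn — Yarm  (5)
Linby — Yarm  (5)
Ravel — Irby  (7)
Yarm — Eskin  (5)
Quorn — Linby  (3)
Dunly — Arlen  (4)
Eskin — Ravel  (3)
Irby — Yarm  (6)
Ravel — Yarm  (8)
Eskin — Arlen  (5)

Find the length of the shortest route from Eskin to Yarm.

$5

Candidate routes:
Eskin → Irby → Yarm: 2+6 = 8
Eskin → Irby → Quorn → Yarm: 2+2+5 = 9
Eskin → Dunly → Quorn → Yarm: 2+1+5 = 8
Eskin → Yarm: 5 = 5
Cheapest is Eskin → Yarm at $5.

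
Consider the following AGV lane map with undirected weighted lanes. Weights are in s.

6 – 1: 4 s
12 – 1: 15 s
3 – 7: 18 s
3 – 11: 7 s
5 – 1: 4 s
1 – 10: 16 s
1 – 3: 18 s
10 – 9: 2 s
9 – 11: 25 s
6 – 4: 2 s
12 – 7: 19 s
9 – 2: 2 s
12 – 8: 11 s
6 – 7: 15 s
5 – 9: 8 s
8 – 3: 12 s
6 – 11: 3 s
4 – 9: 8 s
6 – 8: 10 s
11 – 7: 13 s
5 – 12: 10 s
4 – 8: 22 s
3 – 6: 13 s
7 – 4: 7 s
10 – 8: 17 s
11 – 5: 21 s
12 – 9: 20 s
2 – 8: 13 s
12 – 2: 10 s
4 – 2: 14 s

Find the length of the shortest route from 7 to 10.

17 s

Shortest distances from 7:
7: 0
4: 7  (via 7)
6: 9  (via 4)
11: 12  (via 6)
1: 13  (via 6)
9: 15  (via 4)
2: 17  (via 9)
5: 17  (via 1)
10: 17  (via 9)
Shortest route: 7–4–9–10 = 17 s.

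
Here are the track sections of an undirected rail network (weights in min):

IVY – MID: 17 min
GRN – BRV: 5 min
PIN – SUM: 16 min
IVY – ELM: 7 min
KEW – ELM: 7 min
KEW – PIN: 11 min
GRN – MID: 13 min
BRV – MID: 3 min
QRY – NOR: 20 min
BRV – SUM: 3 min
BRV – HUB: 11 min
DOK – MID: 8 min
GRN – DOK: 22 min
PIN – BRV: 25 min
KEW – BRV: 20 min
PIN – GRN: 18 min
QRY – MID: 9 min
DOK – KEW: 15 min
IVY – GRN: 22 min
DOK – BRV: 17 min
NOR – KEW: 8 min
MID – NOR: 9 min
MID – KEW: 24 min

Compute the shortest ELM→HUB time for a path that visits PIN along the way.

48 min

Shortest ELM→PIN: ELM–KEW–PIN = 18
Shortest PIN→HUB: PIN–SUM–BRV–HUB = 30
Total via PIN: 18 + 30 = 48 min.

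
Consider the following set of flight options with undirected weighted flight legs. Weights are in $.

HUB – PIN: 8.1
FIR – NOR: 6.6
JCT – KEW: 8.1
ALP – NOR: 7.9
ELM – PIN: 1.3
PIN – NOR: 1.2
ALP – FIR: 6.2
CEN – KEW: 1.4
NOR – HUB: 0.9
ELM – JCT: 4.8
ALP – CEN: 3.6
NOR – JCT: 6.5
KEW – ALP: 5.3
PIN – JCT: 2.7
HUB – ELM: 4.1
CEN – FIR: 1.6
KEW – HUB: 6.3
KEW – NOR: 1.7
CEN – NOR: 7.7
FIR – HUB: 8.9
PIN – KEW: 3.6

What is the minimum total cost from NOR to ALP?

Shortest distances from NOR:
NOR: 0
HUB: 0.9  (via NOR)
PIN: 1.2  (via NOR)
KEW: 1.7  (via NOR)
ELM: 2.5  (via PIN)
CEN: 3.1  (via KEW)
JCT: 3.9  (via PIN)
FIR: 4.7  (via CEN)
ALP: 6.7  (via CEN)
Shortest route: NOR–KEW–CEN–ALP = $6.7.

$6.7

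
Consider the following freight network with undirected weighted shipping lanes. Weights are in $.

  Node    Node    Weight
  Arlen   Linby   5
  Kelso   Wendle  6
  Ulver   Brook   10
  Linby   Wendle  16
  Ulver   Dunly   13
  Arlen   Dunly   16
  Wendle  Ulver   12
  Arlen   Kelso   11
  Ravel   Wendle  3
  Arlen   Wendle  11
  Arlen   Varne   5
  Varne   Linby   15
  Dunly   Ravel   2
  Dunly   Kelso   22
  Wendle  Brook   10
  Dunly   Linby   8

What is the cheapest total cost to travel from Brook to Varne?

Shortest distances from Brook:
Brook: 0
Wendle: 10  (via Brook)
Ulver: 10  (via Brook)
Ravel: 13  (via Wendle)
Dunly: 15  (via Ravel)
Kelso: 16  (via Wendle)
Arlen: 21  (via Wendle)
Linby: 23  (via Dunly)
Varne: 26  (via Arlen)
Shortest route: Brook → Wendle → Arlen → Varne = $26.

$26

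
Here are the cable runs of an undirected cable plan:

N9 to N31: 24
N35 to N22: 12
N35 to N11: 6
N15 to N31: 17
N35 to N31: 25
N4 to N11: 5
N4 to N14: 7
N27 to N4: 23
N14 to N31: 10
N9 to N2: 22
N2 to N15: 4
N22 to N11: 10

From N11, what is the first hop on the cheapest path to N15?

N4

Compare a few routes:
N11 - N22 - N35 - N31 - N15: 10+12+25+17 = 64
N11 - N35 - N31 - N15: 6+25+17 = 48
N11 - N4 - N14 - N31 - N15: 5+7+10+17 = 39
The minimum is 39 via N11 - N4 - N14 - N31 - N15.
So from N11 the first move is to N4.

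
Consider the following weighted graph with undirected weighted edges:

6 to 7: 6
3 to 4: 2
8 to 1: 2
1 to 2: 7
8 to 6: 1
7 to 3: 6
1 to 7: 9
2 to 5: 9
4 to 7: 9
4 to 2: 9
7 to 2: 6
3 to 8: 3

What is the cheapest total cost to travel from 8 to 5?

18

Running Dijkstra from 8:
8: 0
6: 1  (via 8)
1: 2  (via 8)
3: 3  (via 8)
4: 5  (via 3)
7: 7  (via 6)
2: 9  (via 1)
5: 18  (via 2)
Shortest route: 8 → 1 → 2 → 5 = 18.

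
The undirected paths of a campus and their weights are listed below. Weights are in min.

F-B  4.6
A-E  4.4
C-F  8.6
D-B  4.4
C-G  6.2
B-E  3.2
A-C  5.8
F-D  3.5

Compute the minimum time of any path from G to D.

18.3 min

Running Dijkstra from G:
G: 0
C: 6.2  (via G)
A: 12  (via C)
F: 14.8  (via C)
E: 16.4  (via A)
D: 18.3  (via F)
Shortest route: G–C–F–D = 18.3 min.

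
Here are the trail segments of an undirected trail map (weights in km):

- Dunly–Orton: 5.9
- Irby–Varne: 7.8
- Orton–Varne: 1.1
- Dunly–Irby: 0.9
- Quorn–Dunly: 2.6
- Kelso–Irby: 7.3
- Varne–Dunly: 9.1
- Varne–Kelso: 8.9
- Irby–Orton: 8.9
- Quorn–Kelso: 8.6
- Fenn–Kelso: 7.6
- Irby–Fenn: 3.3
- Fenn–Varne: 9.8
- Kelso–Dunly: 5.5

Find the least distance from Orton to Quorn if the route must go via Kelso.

Best Orton to Kelso: Orton–Varne–Kelso costing 10
Shortest Kelso→Quorn: Kelso–Dunly–Quorn = 8.1
Total via Kelso: 10 + 8.1 = 18.1 km.

18.1 km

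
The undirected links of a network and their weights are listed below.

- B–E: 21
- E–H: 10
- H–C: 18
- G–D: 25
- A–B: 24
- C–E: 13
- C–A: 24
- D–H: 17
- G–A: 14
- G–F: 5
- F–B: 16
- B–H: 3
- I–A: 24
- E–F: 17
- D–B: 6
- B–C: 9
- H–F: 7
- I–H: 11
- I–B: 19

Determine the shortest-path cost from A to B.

Candidate routes:
A–G–F–H–B: 14+5+7+3 = 29
A–C–B: 24+9 = 33
A–G–F–B: 14+5+16 = 35
A–B: 24 = 24
The minimum is 24 via A–B.

24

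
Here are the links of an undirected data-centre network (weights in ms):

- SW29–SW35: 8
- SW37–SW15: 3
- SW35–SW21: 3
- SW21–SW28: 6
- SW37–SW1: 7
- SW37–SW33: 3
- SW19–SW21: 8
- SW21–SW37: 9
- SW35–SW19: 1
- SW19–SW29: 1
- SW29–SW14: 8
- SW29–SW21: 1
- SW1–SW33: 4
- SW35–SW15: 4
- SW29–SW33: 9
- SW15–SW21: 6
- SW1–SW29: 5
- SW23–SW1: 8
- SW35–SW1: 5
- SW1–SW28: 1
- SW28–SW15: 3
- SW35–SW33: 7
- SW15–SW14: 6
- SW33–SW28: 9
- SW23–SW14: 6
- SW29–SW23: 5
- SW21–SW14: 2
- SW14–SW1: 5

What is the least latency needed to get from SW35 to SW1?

5 ms

Shortest distances from SW35:
SW35: 0
SW19: 1  (via SW35)
SW29: 2  (via SW19)
SW21: 3  (via SW35)
SW15: 4  (via SW35)
SW1: 5  (via SW35)
Shortest route: SW35–SW1 = 5 ms.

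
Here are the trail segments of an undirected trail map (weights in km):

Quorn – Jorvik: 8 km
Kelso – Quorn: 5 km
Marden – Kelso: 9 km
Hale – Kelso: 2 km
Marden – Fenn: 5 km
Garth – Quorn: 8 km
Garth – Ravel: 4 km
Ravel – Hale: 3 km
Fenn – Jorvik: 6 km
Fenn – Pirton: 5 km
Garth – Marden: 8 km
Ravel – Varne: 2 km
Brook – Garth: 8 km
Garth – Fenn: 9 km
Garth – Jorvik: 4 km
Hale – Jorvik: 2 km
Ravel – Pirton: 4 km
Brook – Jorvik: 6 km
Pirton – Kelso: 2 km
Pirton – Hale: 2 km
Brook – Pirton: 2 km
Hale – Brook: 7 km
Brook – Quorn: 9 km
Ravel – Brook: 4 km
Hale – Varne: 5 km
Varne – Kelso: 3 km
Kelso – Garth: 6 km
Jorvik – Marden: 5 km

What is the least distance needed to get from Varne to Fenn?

Settle nodes by increasing distance from Varne:
Varne: 0
Ravel: 2  (via Varne)
Kelso: 3  (via Varne)
Pirton: 5  (via Kelso)
Hale: 5  (via Varne)
Brook: 6  (via Ravel)
Garth: 6  (via Ravel)
Jorvik: 7  (via Hale)
Quorn: 8  (via Kelso)
Fenn: 10  (via Pirton)
Shortest route: Varne–Kelso–Pirton–Fenn = 10 km.

10 km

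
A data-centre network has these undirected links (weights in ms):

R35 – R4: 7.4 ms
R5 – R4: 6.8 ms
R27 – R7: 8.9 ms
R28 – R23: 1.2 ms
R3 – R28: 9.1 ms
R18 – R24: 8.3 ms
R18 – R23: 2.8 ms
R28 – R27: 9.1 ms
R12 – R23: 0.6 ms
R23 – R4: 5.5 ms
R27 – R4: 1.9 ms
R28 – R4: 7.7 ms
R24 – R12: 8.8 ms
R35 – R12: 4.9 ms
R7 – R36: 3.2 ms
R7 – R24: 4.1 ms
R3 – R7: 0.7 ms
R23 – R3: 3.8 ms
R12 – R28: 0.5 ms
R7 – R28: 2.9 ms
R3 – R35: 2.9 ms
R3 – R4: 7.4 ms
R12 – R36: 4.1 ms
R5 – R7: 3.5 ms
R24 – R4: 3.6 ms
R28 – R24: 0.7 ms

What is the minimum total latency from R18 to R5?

Candidate routes:
R18–R23–R12–R28–R7–R5: 2.8+0.6+0.5+2.9+3.5 = 10.3
R18–R23–R28–R7–R5: 2.8+1.2+2.9+3.5 = 10.4
The minimum is 10.3 ms via R18–R23–R12–R28–R7–R5.

10.3 ms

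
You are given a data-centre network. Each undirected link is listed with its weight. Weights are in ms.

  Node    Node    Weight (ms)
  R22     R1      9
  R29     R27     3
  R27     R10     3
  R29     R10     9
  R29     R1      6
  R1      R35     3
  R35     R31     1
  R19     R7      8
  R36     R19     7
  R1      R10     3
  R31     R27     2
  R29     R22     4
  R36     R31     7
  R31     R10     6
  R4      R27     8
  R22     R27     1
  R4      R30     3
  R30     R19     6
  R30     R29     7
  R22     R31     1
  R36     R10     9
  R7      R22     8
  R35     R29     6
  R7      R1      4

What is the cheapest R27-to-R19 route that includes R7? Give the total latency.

17 ms

Shortest R27→R7: R27–R22–R7 = 9
Shortest R7→R19: R7–R19 = 8
Total via R7: 9 + 8 = 17 ms.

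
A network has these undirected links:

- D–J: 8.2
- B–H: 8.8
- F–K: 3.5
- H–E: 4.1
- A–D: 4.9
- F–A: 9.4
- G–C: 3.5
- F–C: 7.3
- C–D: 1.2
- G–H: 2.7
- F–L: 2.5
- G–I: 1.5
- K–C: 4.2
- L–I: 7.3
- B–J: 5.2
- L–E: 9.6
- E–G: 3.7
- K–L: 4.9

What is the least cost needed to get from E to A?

13.3

Running Dijkstra from E:
E: 0
G: 3.7  (via E)
H: 4.1  (via E)
I: 5.2  (via G)
C: 7.2  (via G)
D: 8.4  (via C)
L: 9.6  (via E)
K: 11.4  (via C)
F: 12.1  (via L)
B: 12.9  (via H)
A: 13.3  (via D)
Shortest route: E → G → C → D → A = 13.3.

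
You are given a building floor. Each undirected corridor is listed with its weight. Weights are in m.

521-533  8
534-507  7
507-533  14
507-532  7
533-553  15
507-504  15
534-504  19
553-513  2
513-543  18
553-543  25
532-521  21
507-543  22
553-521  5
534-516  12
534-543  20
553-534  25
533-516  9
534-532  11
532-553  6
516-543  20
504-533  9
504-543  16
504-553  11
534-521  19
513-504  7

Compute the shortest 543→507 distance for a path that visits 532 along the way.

33 m

Best 543 to 532: 543 → 513 → 553 → 532 costing 26
Best 532 to 507: 532 → 507 costing 7
Total via 532: 26 + 7 = 33 m.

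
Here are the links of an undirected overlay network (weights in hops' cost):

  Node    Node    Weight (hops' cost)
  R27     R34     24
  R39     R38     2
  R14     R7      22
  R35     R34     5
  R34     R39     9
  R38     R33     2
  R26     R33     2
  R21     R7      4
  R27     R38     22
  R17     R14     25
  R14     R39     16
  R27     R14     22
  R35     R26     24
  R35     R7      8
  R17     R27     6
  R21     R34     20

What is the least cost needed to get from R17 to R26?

Candidate routes:
R17 → R27 → R38 → R33 → R26: 6+22+2+2 = 32
R17 → R27 → R34 → R39 → R38 → R33 → R26: 6+24+9+2+2+2 = 45
Cheapest is R17 → R27 → R38 → R33 → R26 at 32 hops' cost.

32 hops' cost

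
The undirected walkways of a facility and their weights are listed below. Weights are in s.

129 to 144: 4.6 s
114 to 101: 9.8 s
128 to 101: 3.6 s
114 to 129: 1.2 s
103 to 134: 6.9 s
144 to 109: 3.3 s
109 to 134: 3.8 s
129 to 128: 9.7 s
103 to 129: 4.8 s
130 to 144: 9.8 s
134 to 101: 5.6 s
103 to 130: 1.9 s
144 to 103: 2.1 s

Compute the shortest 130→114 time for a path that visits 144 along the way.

9.8 s

Shortest 130→144: 130–103–144 = 4
Best 144 to 114: 144–129–114 costing 5.8
Total via 144: 4 + 5.8 = 9.8 s.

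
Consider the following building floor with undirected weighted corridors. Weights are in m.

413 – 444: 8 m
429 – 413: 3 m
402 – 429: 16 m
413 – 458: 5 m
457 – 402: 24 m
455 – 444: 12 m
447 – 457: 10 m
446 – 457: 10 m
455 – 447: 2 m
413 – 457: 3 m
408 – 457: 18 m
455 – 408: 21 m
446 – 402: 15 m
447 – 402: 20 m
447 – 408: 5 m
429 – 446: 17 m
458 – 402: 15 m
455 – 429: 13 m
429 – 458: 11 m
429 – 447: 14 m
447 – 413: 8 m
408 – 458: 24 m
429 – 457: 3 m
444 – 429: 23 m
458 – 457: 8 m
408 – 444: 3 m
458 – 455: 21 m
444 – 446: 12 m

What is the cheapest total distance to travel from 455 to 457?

12 m

Shortest distances from 455:
455: 0
447: 2  (via 455)
408: 7  (via 447)
444: 10  (via 408)
413: 10  (via 447)
457: 12  (via 447)
Shortest route: 455 → 447 → 457 = 12 m.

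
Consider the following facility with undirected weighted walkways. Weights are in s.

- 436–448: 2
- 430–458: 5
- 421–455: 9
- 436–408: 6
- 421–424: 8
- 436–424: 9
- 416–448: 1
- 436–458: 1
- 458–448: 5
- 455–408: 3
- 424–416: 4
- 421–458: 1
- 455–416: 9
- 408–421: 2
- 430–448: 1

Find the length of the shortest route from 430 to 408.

7 s

Compare a few routes:
430 → 458 → 421 → 408: 5+1+2 = 8
430 → 448 → 436 → 458 → 421 → 408: 1+2+1+1+2 = 7
430 → 448 → 436 → 408: 1+2+6 = 9
Cheapest is 430 → 448 → 436 → 458 → 421 → 408 at 7 s.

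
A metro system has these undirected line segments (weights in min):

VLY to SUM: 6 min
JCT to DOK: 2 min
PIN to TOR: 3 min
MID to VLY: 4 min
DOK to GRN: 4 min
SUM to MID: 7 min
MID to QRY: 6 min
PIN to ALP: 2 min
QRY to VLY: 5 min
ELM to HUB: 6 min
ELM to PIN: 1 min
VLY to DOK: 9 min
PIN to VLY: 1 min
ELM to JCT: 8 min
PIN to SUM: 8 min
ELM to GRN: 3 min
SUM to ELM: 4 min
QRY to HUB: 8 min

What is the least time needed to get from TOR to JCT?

Shortest distances from TOR:
TOR: 0
PIN: 3  (via TOR)
ELM: 4  (via PIN)
VLY: 4  (via PIN)
ALP: 5  (via PIN)
GRN: 7  (via ELM)
SUM: 8  (via ELM)
MID: 8  (via VLY)
QRY: 9  (via VLY)
HUB: 10  (via ELM)
DOK: 11  (via GRN)
JCT: 12  (via ELM)
Shortest route: TOR–PIN–ELM–JCT = 12 min.

12 min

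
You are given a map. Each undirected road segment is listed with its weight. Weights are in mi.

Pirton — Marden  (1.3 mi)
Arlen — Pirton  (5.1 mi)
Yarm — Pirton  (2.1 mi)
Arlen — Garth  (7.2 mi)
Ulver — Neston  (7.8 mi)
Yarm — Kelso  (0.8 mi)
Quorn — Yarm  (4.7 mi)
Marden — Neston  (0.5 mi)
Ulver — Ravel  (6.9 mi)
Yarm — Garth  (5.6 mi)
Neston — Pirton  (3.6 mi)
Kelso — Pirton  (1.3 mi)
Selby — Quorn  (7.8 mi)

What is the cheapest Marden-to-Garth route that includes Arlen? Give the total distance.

Shortest Marden→Arlen: Marden–Pirton–Arlen = 6.4
Shortest Arlen→Garth: Arlen–Garth = 7.2
Total via Arlen: 6.4 + 7.2 = 13.6 mi.

13.6 mi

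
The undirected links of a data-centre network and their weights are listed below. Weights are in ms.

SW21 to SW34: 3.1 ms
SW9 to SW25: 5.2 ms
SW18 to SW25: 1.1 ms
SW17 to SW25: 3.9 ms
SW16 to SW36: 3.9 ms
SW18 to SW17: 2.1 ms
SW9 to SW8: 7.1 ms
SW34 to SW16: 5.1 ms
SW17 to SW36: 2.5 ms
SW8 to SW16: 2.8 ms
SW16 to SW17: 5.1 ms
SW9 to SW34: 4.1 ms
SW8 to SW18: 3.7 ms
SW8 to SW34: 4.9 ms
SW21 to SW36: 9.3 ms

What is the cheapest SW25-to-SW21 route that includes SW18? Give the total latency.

Shortest SW25→SW18: SW25 → SW18 = 1.1
Best SW18 to SW21: SW18 → SW8 → SW34 → SW21 costing 11.7
Total via SW18: 1.1 + 11.7 = 12.8 ms.

12.8 ms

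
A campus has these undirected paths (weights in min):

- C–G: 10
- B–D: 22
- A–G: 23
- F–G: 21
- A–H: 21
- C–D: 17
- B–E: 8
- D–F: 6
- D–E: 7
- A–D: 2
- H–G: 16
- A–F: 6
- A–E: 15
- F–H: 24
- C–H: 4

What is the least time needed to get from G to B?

40 min

Running Dijkstra from G:
G: 0
C: 10  (via G)
H: 14  (via C)
F: 21  (via G)
A: 23  (via G)
D: 25  (via A)
E: 32  (via D)
B: 40  (via E)
Shortest route: G–A–D–E–B = 40 min.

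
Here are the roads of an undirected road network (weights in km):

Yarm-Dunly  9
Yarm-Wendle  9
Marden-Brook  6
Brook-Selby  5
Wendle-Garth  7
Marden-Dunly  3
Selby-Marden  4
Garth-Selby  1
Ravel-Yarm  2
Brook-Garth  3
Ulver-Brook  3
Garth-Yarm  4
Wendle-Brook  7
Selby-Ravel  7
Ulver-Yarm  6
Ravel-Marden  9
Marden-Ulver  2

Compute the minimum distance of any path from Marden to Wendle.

12 km

Running Dijkstra from Marden:
Marden: 0
Ulver: 2  (via Marden)
Dunly: 3  (via Marden)
Selby: 4  (via Marden)
Brook: 5  (via Ulver)
Garth: 5  (via Selby)
Yarm: 8  (via Ulver)
Ravel: 9  (via Marden)
Wendle: 12  (via Brook)
Shortest route: Marden–Ulver–Brook–Wendle = 12 km.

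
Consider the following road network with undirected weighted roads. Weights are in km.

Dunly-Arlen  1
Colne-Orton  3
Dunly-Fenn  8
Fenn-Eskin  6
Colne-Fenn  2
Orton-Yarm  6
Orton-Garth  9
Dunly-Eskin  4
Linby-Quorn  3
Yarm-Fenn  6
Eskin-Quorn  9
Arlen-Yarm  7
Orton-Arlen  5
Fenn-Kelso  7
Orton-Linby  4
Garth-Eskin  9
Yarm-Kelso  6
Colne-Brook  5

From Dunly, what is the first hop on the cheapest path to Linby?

Arlen

Compare a few routes:
Dunly - Eskin - Quorn - Linby: 4+9+3 = 16
Dunly - Fenn - Colne - Orton - Linby: 8+2+3+4 = 17
Dunly - Arlen - Orton - Linby: 1+5+4 = 10
Cheapest is Dunly - Arlen - Orton - Linby at 10 km.
So from Dunly the first move is to Arlen.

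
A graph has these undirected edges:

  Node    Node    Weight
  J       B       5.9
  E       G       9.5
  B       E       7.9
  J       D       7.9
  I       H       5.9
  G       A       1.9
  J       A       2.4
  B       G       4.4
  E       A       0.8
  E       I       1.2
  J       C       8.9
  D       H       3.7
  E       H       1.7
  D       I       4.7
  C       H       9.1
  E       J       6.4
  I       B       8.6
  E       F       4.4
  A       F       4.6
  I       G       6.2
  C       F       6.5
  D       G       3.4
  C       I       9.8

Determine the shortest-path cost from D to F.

9.8

Shortest distances from D:
D: 0
G: 3.4  (via D)
H: 3.7  (via D)
I: 4.7  (via D)
A: 5.3  (via G)
E: 5.4  (via H)
J: 7.7  (via A)
B: 7.8  (via G)
F: 9.8  (via E)
Shortest route: D–H–E–F = 9.8.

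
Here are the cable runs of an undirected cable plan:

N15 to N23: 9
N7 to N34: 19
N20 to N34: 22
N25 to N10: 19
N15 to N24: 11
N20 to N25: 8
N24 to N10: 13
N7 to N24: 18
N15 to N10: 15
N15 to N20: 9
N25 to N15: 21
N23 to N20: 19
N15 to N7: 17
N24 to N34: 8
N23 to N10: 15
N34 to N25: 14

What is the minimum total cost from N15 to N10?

Enumerating some paths:
N15 - N10: 15 = 15
N15 - N24 - N10: 11+13 = 24
N15 - N23 - N10: 9+15 = 24
Cheapest is N15 - N10 at 15.

15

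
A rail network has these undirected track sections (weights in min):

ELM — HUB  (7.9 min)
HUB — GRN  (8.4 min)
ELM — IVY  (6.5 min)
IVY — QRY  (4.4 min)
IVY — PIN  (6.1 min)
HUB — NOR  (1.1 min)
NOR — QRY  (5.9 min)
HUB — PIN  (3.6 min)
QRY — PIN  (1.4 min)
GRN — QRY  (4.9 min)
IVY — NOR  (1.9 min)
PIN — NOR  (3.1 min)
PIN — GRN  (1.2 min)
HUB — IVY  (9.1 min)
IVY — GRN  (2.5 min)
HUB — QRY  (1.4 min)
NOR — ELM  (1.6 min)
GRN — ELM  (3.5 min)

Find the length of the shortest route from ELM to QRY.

Settle nodes by increasing distance from ELM:
ELM: 0
NOR: 1.6  (via ELM)
HUB: 2.7  (via NOR)
IVY: 3.5  (via NOR)
GRN: 3.5  (via ELM)
QRY: 4.1  (via HUB)
Shortest route: ELM–NOR–HUB–QRY = 4.1 min.

4.1 min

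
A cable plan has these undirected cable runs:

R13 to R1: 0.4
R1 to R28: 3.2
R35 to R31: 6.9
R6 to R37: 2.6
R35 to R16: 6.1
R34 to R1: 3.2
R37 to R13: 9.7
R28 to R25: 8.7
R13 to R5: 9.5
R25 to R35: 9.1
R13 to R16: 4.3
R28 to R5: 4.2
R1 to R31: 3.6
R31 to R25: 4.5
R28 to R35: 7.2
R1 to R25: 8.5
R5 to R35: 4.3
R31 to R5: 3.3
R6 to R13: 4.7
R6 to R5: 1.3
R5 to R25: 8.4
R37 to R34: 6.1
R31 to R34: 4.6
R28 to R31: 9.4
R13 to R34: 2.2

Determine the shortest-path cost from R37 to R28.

8.1

Compare a few routes:
R37–R6–R13–R1–R28: 2.6+4.7+0.4+3.2 = 10.9
R37–R34–R1–R28: 6.1+3.2+3.2 = 12.5
R37–R6–R5–R28: 2.6+1.3+4.2 = 8.1
R37–R34–R13–R1–R28: 6.1+2.2+0.4+3.2 = 11.9
Cheapest is R37–R6–R5–R28 at 8.1.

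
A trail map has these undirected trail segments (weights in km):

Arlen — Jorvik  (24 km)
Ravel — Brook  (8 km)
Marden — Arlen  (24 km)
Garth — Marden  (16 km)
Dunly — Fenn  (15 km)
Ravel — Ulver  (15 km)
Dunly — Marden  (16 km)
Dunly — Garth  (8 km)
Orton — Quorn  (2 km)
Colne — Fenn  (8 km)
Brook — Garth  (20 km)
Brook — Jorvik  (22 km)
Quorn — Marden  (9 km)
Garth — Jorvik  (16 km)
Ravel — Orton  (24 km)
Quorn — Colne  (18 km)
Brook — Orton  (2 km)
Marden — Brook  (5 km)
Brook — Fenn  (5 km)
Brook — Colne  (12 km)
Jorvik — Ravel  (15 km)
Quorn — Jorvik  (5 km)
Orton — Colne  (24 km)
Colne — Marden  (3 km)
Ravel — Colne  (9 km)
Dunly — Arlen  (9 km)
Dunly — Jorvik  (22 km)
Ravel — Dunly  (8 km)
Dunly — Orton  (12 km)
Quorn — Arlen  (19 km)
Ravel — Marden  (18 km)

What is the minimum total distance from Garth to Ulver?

31 km

Shortest distances from Garth:
Garth: 0
Dunly: 8  (via Garth)
Jorvik: 16  (via Garth)
Ravel: 16  (via Dunly)
Marden: 16  (via Garth)
Arlen: 17  (via Dunly)
Colne: 19  (via Marden)
Brook: 20  (via Garth)
Orton: 20  (via Dunly)
Quorn: 21  (via Jorvik)
Fenn: 23  (via Dunly)
Ulver: 31  (via Ravel)
Shortest route: Garth–Dunly–Ravel–Ulver = 31 km.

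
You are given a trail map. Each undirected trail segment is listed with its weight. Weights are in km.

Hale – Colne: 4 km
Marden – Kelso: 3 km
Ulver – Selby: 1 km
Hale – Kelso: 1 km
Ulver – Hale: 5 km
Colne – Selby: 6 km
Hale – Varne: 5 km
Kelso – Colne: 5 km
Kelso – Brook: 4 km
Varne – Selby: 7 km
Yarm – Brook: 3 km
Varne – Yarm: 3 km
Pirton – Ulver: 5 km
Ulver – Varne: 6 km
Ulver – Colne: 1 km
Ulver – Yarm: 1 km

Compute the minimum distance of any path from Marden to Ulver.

9 km

Running Dijkstra from Marden:
Marden: 0
Kelso: 3  (via Marden)
Hale: 4  (via Kelso)
Brook: 7  (via Kelso)
Colne: 8  (via Kelso)
Varne: 9  (via Hale)
Ulver: 9  (via Hale)
Shortest route: Marden → Kelso → Hale → Ulver = 9 km.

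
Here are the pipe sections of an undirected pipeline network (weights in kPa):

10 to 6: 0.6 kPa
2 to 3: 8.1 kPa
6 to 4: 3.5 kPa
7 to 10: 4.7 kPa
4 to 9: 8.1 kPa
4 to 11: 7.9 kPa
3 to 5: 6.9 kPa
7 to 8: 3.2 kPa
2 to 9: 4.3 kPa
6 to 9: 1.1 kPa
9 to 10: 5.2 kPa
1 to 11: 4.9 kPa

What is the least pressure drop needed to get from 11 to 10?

Settle nodes by increasing distance from 11:
11: 0
1: 4.9  (via 11)
4: 7.9  (via 11)
6: 11.4  (via 4)
10: 12  (via 6)
Shortest route: 11–4–6–10 = 12 kPa.

12 kPa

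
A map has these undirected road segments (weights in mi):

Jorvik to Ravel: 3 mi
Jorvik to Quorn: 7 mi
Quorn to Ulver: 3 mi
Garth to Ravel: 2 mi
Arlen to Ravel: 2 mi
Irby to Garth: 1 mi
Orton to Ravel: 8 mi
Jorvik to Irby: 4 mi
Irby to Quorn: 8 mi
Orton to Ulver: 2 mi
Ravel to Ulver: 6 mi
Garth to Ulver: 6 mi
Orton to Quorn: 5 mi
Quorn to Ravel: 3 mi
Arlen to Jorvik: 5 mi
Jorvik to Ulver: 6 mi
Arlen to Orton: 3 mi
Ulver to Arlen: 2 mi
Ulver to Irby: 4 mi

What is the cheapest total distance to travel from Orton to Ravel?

5 mi

Compare a few routes:
Orton → Arlen → Ravel: 3+2 = 5
Orton → Ulver → Quorn → Ravel: 2+3+3 = 8
Orton → Ulver → Arlen → Ravel: 2+2+2 = 6
Cheapest is Orton → Arlen → Ravel at 5 mi.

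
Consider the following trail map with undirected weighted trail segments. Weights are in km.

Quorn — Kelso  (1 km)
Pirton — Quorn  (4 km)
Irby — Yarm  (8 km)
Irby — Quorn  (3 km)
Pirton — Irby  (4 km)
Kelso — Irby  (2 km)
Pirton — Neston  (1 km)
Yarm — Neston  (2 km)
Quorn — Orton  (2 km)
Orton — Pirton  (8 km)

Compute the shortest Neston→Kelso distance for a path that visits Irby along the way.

Shortest Neston→Irby: Neston → Pirton → Irby = 5
Shortest Irby→Kelso: Irby → Kelso = 2
Total via Irby: 5 + 2 = 7 km.

7 km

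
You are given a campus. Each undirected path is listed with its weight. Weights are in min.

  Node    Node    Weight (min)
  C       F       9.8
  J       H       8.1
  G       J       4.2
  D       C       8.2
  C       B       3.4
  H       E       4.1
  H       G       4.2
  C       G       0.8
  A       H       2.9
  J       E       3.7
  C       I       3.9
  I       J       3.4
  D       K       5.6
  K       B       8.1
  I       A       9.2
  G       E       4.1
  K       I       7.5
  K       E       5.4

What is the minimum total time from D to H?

Candidate routes:
D - C - G - E - H: 8.2+0.8+4.1+4.1 = 17.2
D - C - G - H: 8.2+0.8+4.2 = 13.2
D - K - E - H: 5.6+5.4+4.1 = 15.1
Cheapest is D - C - G - H at 13.2 min.

13.2 min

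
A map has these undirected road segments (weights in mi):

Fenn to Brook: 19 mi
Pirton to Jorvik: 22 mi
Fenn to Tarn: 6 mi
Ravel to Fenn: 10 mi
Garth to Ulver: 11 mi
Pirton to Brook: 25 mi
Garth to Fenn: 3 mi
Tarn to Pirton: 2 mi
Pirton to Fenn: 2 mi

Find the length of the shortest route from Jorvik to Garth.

Running Dijkstra from Jorvik:
Jorvik: 0
Pirton: 22  (via Jorvik)
Tarn: 24  (via Pirton)
Fenn: 24  (via Pirton)
Garth: 27  (via Fenn)
Shortest route: Jorvik → Pirton → Fenn → Garth = 27 mi.

27 mi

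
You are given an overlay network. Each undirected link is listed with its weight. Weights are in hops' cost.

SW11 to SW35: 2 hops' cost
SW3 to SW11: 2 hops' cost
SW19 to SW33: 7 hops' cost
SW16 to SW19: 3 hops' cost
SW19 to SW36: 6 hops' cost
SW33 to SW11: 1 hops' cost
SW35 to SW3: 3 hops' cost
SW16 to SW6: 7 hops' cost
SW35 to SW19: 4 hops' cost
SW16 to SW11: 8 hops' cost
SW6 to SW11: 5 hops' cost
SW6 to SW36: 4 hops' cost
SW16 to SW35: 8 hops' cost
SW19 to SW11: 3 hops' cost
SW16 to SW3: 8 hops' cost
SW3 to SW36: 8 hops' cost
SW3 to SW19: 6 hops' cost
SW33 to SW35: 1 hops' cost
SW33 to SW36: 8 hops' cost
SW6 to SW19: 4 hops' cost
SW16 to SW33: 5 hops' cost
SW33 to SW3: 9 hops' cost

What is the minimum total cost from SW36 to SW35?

Running Dijkstra from SW36:
SW36: 0
SW6: 4  (via SW36)
SW19: 6  (via SW36)
SW3: 8  (via SW36)
SW33: 8  (via SW36)
SW11: 9  (via SW6)
SW16: 9  (via SW19)
SW35: 9  (via SW33)
Shortest route: SW36–SW33–SW35 = 9 hops' cost.

9 hops' cost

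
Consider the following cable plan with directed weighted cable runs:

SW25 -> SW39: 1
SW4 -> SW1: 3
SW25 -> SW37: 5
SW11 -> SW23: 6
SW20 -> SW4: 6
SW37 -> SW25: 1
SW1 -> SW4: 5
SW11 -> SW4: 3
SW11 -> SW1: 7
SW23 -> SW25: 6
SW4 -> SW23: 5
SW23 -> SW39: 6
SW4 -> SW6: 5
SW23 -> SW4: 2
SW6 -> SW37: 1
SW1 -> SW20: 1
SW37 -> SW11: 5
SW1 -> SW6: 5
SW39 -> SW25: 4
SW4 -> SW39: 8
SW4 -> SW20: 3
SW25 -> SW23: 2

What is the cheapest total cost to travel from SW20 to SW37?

12

Compare a few routes:
SW20 - SW4 - SW6 - SW37: 6+5+1 = 12
SW20 - SW4 - SW23 - SW25 - SW37: 6+5+6+5 = 22
SW20 - SW4 - SW1 - SW6 - SW37: 6+3+5+1 = 15
The minimum is 12 via SW20 - SW4 - SW6 - SW37.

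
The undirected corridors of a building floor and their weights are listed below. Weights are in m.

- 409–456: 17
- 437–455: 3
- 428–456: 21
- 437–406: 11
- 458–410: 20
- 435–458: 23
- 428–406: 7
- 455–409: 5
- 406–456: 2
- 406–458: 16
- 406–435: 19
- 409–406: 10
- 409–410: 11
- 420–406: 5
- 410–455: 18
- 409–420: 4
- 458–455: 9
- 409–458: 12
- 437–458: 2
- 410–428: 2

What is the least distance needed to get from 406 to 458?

Running Dijkstra from 406:
406: 0
456: 2  (via 406)
420: 5  (via 406)
428: 7  (via 406)
410: 9  (via 428)
409: 9  (via 420)
437: 11  (via 406)
458: 13  (via 437)
Shortest route: 406–437–458 = 13 m.

13 m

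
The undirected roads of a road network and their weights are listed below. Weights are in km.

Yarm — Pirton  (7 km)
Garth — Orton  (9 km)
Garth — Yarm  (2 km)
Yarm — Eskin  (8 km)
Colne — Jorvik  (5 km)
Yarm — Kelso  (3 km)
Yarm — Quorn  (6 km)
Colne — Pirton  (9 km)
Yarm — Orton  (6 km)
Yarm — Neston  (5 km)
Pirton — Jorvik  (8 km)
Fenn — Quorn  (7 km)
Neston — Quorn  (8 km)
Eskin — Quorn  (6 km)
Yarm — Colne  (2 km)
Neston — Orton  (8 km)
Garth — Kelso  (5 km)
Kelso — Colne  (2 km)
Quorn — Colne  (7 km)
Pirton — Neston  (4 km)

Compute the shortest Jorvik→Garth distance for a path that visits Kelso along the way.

12 km

Shortest Jorvik→Kelso: Jorvik–Colne–Kelso = 7
Shortest Kelso→Garth: Kelso–Garth = 5
Total via Kelso: 7 + 5 = 12 km.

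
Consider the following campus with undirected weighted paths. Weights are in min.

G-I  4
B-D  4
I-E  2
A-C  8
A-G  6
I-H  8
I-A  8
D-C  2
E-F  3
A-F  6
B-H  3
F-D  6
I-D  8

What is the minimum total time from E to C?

Shortest distances from E:
E: 0
I: 2  (via E)
F: 3  (via E)
G: 6  (via I)
A: 9  (via F)
D: 9  (via F)
H: 10  (via I)
C: 11  (via D)
Shortest route: E → F → D → C = 11 min.

11 min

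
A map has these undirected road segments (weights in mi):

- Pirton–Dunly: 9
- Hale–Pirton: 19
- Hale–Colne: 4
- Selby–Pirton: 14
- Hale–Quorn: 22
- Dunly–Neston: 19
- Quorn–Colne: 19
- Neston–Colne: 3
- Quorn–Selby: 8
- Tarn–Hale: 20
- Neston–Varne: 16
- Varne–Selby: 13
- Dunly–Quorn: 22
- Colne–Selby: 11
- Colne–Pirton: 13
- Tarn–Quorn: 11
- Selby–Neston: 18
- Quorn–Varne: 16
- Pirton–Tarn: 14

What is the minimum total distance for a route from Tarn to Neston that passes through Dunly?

42 mi

Best Tarn to Dunly: Tarn → Pirton → Dunly costing 23
Shortest Dunly→Neston: Dunly → Neston = 19
Total via Dunly: 23 + 19 = 42 mi.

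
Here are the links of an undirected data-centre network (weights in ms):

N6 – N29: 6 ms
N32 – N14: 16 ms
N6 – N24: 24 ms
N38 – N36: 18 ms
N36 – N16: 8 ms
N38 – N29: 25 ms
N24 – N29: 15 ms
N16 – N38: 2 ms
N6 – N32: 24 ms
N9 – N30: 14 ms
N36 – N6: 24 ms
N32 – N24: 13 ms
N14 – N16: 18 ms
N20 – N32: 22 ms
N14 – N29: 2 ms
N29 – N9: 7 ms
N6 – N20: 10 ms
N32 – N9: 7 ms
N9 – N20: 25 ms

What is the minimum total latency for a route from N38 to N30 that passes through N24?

71 ms

Shortest N38→N24: N38 → N16 → N14 → N29 → N24 = 37
Shortest N24→N30: N24 → N32 → N9 → N30 = 34
Total via N24: 37 + 34 = 71 ms.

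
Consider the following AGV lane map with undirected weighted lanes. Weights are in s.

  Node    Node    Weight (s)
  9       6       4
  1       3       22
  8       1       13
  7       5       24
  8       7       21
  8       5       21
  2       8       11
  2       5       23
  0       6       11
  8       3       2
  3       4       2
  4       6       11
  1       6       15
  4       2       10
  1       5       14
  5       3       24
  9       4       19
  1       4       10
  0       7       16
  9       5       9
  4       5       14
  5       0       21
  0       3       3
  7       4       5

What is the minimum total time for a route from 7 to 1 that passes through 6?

31 s

Shortest 7→6: 7–4–6 = 16
Best 6 to 1: 6–1 costing 15
Total via 6: 16 + 15 = 31 s.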